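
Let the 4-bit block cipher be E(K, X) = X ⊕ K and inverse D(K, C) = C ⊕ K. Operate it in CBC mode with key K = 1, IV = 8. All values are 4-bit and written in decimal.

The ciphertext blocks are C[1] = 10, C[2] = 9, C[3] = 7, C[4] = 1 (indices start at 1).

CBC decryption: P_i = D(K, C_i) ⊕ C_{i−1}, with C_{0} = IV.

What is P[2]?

P[2]: D(K, 9) = 8; 8 ⊕ 10 = 2.

P[2] = 2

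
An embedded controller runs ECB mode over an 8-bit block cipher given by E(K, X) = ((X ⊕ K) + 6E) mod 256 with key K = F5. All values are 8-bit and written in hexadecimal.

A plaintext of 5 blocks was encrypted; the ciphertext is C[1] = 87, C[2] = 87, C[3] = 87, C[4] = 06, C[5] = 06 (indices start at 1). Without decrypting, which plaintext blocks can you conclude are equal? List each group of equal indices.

P[1] = P[2] = P[3]; P[4] = P[5]

ECB encrypts each block independently with the same key, so equal ciphertext blocks imply equal plaintext blocks.
C[1] = C[2] = C[3] = 87, so P[1] = P[2] = P[3].
C[4] = C[5] = 06, so P[4] = P[5].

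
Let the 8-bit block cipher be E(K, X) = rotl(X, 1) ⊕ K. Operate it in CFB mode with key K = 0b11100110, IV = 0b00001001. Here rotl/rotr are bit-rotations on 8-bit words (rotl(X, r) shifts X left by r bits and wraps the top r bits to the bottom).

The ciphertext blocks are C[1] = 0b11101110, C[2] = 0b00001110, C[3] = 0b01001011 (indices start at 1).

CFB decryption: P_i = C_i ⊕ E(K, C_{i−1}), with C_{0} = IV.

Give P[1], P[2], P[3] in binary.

P[1] = 0b00011010, P[2] = 0b00110101, P[3] = 0b10110001

P[1]: E(K, 0b00001001) = 0b11110100; 0b11101110 ⊕ 0b11110100 = 0b00011010.
P[2]: E(K, 0b11101110) = 0b00111011; 0b00001110 ⊕ 0b00111011 = 0b00110101.
P[3]: E(K, 0b00001110) = 0b11111010; 0b01001011 ⊕ 0b11111010 = 0b10110001.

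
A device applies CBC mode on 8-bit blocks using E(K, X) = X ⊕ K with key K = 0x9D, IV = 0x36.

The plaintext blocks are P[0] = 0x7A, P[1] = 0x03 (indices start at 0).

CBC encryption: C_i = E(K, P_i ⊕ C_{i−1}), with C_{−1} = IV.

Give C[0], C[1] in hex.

C[0] = 0xD1, C[1] = 0x4F

C[0]: P[0] ⊕ 0x36 = 0x4C; E(K, 0x4C) = 0xD1.
C[1]: P[1] ⊕ 0xD1 = 0xD2; E(K, 0xD2) = 0x4F.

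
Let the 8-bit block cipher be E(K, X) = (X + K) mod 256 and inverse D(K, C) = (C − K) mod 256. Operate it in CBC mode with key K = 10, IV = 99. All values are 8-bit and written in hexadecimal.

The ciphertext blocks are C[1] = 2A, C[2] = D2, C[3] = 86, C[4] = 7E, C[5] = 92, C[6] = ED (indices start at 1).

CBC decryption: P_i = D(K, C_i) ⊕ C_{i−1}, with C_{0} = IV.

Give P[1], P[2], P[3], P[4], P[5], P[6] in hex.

P[1]: D(K, 2A) = 1A; 1A ⊕ 99 = 83.
P[2]: D(K, D2) = C2; C2 ⊕ 2A = E8.
P[3]: D(K, 86) = 76; 76 ⊕ D2 = A4.
P[4]: D(K, 7E) = 6E; 6E ⊕ 86 = E8.
P[5]: D(K, 92) = 82; 82 ⊕ 7E = FC.
P[6]: D(K, ED) = DD; DD ⊕ 92 = 4F.

P[1] = 83, P[2] = E8, P[3] = A4, P[4] = E8, P[5] = FC, P[6] = 4F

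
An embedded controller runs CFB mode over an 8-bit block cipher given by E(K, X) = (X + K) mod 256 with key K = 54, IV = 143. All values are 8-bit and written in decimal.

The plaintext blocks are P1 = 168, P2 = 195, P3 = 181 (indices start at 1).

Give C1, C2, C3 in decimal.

C1 = 109, C2 = 96, C3 = 35

CFB encryption: C_i = P_i ⊕ E(K, C_{i−1}), with C_{0} = IV.
C1: E(K, 143) = 197; 168 ⊕ 197 = 109.
C2: E(K, 109) = 163; 195 ⊕ 163 = 96.
C3: E(K, 96) = 150; 181 ⊕ 150 = 35.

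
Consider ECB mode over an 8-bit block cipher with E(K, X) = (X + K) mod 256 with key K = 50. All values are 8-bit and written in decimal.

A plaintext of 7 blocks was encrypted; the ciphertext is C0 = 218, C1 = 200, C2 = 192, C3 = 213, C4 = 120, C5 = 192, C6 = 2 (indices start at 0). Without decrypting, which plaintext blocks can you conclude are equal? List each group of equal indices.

ECB encrypts each block independently with the same key, so equal ciphertext blocks imply equal plaintext blocks.
C2 = C5 = 192, so P2 = P5.

P2 = P5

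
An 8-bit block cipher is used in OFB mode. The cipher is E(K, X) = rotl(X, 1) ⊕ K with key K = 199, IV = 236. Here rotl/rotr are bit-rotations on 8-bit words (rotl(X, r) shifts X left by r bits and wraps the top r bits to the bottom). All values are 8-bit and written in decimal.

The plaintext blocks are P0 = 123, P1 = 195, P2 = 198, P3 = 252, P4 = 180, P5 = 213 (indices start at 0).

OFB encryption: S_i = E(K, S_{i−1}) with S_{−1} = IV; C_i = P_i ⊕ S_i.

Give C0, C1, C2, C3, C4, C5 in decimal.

C0: S = E(K, 236) = 30; 123 ⊕ 30 = 101.
C1: S = E(K, 30) = 251; 195 ⊕ 251 = 56.
C2: S = E(K, 251) = 48; 198 ⊕ 48 = 246.
C3: S = E(K, 48) = 167; 252 ⊕ 167 = 91.
C4: S = E(K, 167) = 136; 180 ⊕ 136 = 60.
C5: S = E(K, 136) = 214; 213 ⊕ 214 = 3.

C0 = 101, C1 = 56, C2 = 246, C3 = 91, C4 = 60, C5 = 3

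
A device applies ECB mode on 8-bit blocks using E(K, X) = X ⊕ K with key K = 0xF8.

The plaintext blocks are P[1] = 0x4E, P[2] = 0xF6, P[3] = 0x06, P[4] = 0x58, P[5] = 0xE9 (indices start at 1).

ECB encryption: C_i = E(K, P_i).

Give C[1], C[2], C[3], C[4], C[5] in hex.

C[1] = 0xB6, C[2] = 0x0E, C[3] = 0xFE, C[4] = 0xA0, C[5] = 0x11

C[1]: E(K, 0x4E) = 0xB6.
C[2]: E(K, 0xF6) = 0x0E.
C[3]: E(K, 0x06) = 0xFE.
C[4]: E(K, 0x58) = 0xA0.
C[5]: E(K, 0xE9) = 0x11.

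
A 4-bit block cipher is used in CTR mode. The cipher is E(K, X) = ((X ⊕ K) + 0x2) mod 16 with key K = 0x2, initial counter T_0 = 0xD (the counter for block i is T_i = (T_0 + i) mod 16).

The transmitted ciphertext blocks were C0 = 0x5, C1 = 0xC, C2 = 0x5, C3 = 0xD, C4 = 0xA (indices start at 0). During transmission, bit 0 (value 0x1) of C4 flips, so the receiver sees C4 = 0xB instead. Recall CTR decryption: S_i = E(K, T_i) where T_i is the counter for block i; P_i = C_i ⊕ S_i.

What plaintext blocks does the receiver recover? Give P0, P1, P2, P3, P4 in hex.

Only C4 changed, to 0xB. In CTR, a change in C_i flips the same bit in P_i only; the keystream is unaffected. Decrypting the received ciphertext:
P0: T = 0xD, S = E(K, T) = 0x1; 0x5 ⊕ 0x1 = 0x4.
P1: T = 0xE, S = E(K, T) = 0xE; 0xC ⊕ 0xE = 0x2.
P2: T = 0xF, S = E(K, T) = 0xF; 0x5 ⊕ 0xF = 0xA.
P3: T = 0x0, S = E(K, T) = 0x4; 0xD ⊕ 0x4 = 0x9.
P4: T = 0x1, S = E(K, T) = 0x5; 0xB ⊕ 0x5 = 0xE.
Blocks that differ from the original plaintext: P4.

P0 = 0x4, P1 = 0x2, P2 = 0xA, P3 = 0x9, P4 = 0xE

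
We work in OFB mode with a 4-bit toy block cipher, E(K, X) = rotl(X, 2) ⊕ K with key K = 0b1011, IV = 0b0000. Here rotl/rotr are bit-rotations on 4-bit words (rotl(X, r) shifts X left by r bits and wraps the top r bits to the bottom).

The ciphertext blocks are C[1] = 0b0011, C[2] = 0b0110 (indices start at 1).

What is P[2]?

OFB decryption: S_i = E(K, S_{i−1}) with S_{0} = IV; P_i = C_i ⊕ S_i.
P[1]: S = E(K, 0b0000) = 0b1011; 0b0011 ⊕ 0b1011 = 0b1000.
P[2]: S = E(K, 0b1011) = 0b0101; 0b0110 ⊕ 0b0101 = 0b0011.

P[2] = 0b0011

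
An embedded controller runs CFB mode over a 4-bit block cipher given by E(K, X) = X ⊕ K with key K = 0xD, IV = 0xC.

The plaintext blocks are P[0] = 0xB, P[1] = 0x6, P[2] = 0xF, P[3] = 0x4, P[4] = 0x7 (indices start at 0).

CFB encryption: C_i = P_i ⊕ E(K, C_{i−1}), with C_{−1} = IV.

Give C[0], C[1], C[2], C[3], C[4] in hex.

C[0] = 0xA, C[1] = 0x1, C[2] = 0x3, C[3] = 0xA, C[4] = 0x0

C[0]: E(K, 0xC) = 0x1; 0xB ⊕ 0x1 = 0xA.
C[1]: E(K, 0xA) = 0x7; 0x6 ⊕ 0x7 = 0x1.
C[2]: E(K, 0x1) = 0xC; 0xF ⊕ 0xC = 0x3.
C[3]: E(K, 0x3) = 0xE; 0x4 ⊕ 0xE = 0xA.
C[4]: E(K, 0xA) = 0x7; 0x7 ⊕ 0x7 = 0x0.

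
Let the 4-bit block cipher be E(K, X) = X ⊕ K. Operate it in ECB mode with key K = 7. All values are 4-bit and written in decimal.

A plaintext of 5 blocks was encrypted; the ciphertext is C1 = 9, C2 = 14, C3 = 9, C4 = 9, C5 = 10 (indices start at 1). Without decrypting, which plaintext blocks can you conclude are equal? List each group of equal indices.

ECB encrypts each block independently with the same key, so equal ciphertext blocks imply equal plaintext blocks.
C1 = C3 = C4 = 9, so P1 = P3 = P4.

P1 = P3 = P4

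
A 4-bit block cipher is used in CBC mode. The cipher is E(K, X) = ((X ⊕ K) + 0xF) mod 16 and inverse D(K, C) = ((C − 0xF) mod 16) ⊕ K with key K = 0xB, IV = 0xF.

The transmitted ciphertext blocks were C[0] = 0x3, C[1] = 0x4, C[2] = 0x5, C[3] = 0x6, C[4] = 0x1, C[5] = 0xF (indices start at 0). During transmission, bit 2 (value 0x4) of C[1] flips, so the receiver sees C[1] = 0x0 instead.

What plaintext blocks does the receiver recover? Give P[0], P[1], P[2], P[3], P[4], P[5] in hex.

CBC decryption: P_i = D(K, C_i) ⊕ C_{i−1}, with C_{−1} = IV.
Only C[1] changed, to 0x0. In CBC, a change in C_i garbles P_i and flips the same bit in P_{i+1}. Decrypting the received ciphertext:
P[0]: D(K, 0x3) = 0xF; 0xF ⊕ 0xF = 0x0.
P[1]: D(K, 0x0) = 0xA; 0xA ⊕ 0x3 = 0x9.
P[2]: D(K, 0x5) = 0xD; 0xD ⊕ 0x0 = 0xD.
P[3]: D(K, 0x6) = 0xC; 0xC ⊕ 0x5 = 0x9.
P[4]: D(K, 0x1) = 0x9; 0x9 ⊕ 0x6 = 0xF.
P[5]: D(K, 0xF) = 0xB; 0xB ⊕ 0x1 = 0xA.
Blocks that differ from the original plaintext: P[1], P[2].

P[0] = 0x0, P[1] = 0x9, P[2] = 0xD, P[3] = 0x9, P[4] = 0xF, P[5] = 0xA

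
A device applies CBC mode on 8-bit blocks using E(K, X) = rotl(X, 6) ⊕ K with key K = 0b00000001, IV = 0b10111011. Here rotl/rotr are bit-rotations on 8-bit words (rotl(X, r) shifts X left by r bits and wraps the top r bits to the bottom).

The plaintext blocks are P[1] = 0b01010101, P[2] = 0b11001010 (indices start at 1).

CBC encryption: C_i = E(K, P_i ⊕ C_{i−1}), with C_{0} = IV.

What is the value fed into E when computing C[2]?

C[1]: P[1] ⊕ 0b10111011 = 0b11101110; E(K, 0b11101110) = 0b10111010.
C[2]: P[2] ⊕ 0b10111010 = 0b01110000; E(K, 0b01110000) = 0b00011101.
So the input to E for block [2] is 0b01110000.

0b01110000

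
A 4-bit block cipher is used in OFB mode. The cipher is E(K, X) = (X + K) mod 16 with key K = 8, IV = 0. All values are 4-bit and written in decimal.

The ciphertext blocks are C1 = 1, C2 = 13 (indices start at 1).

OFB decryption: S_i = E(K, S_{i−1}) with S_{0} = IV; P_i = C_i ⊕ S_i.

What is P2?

P2 = 13

P1: S = E(K, 0) = 8; 1 ⊕ 8 = 9.
P2: S = E(K, 8) = 0; 13 ⊕ 0 = 13.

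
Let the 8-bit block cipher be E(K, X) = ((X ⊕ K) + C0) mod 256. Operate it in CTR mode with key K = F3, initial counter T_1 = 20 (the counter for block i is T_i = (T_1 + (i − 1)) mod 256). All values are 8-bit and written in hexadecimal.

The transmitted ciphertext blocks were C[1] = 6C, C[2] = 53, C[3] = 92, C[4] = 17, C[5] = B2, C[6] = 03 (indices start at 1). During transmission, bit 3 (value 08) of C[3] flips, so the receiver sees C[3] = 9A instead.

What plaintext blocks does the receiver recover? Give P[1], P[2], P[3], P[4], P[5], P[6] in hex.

P[1] = FF, P[2] = C1, P[3] = 0B, P[4] = 87, P[5] = 25, P[6] = 95

CTR decryption: S_i = E(K, T_i) where T_i is the counter for block i; P_i = C_i ⊕ S_i.
Only C[3] changed, to 9A. In CTR, a change in C_i flips the same bit in P_i only; the keystream is unaffected. Decrypting the received ciphertext:
P[1]: T = 20, S = E(K, T) = 93; 6C ⊕ 93 = FF.
P[2]: T = 21, S = E(K, T) = 92; 53 ⊕ 92 = C1.
P[3]: T = 22, S = E(K, T) = 91; 9A ⊕ 91 = 0B.
P[4]: T = 23, S = E(K, T) = 90; 17 ⊕ 90 = 87.
P[5]: T = 24, S = E(K, T) = 97; B2 ⊕ 97 = 25.
P[6]: T = 25, S = E(K, T) = 96; 03 ⊕ 96 = 95.
Blocks that differ from the original plaintext: P[3].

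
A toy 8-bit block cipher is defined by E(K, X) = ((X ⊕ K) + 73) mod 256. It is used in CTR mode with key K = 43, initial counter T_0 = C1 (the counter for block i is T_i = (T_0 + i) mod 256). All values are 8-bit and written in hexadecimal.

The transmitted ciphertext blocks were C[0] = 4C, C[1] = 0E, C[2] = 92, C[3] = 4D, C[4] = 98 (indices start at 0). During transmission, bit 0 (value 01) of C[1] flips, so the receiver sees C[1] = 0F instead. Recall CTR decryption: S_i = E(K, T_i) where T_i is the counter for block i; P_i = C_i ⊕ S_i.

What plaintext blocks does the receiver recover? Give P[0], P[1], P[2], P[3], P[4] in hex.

Only C[1] changed, to 0F. In CTR, a change in C_i flips the same bit in P_i only; the keystream is unaffected. Decrypting the received ciphertext:
P[0]: T = C1, S = E(K, T) = F5; 4C ⊕ F5 = B9.
P[1]: T = C2, S = E(K, T) = F4; 0F ⊕ F4 = FB.
P[2]: T = C3, S = E(K, T) = F3; 92 ⊕ F3 = 61.
P[3]: T = C4, S = E(K, T) = FA; 4D ⊕ FA = B7.
P[4]: T = C5, S = E(K, T) = F9; 98 ⊕ F9 = 61.
Blocks that differ from the original plaintext: P[1].

P[0] = B9, P[1] = FB, P[2] = 61, P[3] = B7, P[4] = 61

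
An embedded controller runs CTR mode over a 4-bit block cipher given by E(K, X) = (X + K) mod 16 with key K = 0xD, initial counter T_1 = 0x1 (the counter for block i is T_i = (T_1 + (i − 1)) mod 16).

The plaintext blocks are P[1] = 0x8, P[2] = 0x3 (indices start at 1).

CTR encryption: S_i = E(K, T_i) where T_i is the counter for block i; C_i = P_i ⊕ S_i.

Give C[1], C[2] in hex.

C[1]: T = 0x1, S = E(K, T) = 0xE; 0x8 ⊕ 0xE = 0x6.
C[2]: T = 0x2, S = E(K, T) = 0xF; 0x3 ⊕ 0xF = 0xC.

C[1] = 0x6, C[2] = 0xC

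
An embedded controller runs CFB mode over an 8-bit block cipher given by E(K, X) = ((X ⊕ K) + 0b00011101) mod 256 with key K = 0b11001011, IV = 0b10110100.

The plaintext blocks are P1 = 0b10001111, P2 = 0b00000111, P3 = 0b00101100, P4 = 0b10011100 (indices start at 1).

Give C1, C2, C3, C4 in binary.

C1 = 0b00010011, C2 = 0b11110010, C3 = 0b01111010, C4 = 0b01010010

CFB encryption: C_i = P_i ⊕ E(K, C_{i−1}), with C_{0} = IV.
C1: E(K, 0b10110100) = 0b10011100; 0b10001111 ⊕ 0b10011100 = 0b00010011.
C2: E(K, 0b00010011) = 0b11110101; 0b00000111 ⊕ 0b11110101 = 0b11110010.
C3: E(K, 0b11110010) = 0b01010110; 0b00101100 ⊕ 0b01010110 = 0b01111010.
C4: E(K, 0b01111010) = 0b11001110; 0b10011100 ⊕ 0b11001110 = 0b01010010.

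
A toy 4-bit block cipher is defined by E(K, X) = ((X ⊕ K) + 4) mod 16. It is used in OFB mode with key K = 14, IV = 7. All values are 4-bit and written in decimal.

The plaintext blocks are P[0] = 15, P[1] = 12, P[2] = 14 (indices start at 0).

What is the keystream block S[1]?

7

OFB encryption: S_i = E(K, S_{i−1}) with S_{−1} = IV; C_i = P_i ⊕ S_i.
C[0]: S = E(K, 7) = 13; 15 ⊕ 13 = 2.
C[1]: S = E(K, 13) = 7; 12 ⊕ 7 = 11.
So S[1] = 7.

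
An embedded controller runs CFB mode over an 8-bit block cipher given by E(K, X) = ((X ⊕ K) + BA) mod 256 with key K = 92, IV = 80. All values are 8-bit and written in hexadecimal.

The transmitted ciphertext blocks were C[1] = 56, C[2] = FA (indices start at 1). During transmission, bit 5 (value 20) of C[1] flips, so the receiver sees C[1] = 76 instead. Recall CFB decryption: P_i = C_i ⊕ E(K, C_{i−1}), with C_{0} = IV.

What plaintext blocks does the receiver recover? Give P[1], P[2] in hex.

P[1] = BA, P[2] = 64

Only C[1] changed, to 76. In CFB, a change in C_i flips the same bit in P_i and garbles P_{i+1}. Decrypting the received ciphertext:
P[1]: E(K, 80) = CC; 76 ⊕ CC = BA.
P[2]: E(K, 76) = 9E; FA ⊕ 9E = 64.
Blocks that differ from the original plaintext: P[1], P[2].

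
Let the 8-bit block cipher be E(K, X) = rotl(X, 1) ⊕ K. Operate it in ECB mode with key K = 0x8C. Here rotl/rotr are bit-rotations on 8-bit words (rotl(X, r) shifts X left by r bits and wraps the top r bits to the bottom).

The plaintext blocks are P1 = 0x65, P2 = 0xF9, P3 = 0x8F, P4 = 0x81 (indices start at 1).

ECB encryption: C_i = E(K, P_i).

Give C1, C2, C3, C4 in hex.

C1 = 0x46, C2 = 0x7F, C3 = 0x93, C4 = 0x8F

C1: E(K, 0x65) = 0x46.
C2: E(K, 0xF9) = 0x7F.
C3: E(K, 0x8F) = 0x93.
C4: E(K, 0x81) = 0x8F.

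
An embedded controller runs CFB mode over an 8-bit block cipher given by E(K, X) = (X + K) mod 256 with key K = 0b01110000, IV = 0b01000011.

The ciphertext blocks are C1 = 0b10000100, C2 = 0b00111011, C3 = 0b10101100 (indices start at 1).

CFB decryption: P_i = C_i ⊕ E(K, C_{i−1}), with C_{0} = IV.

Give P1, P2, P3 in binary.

P1 = 0b00110111, P2 = 0b11001111, P3 = 0b00000111

P1: E(K, 0b01000011) = 0b10110011; 0b10000100 ⊕ 0b10110011 = 0b00110111.
P2: E(K, 0b10000100) = 0b11110100; 0b00111011 ⊕ 0b11110100 = 0b11001111.
P3: E(K, 0b00111011) = 0b10101011; 0b10101100 ⊕ 0b10101011 = 0b00000111.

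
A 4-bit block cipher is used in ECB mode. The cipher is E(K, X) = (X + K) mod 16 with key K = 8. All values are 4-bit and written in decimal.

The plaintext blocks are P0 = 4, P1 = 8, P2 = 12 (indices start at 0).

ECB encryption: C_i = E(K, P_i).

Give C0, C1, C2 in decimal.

C0 = 12, C1 = 0, C2 = 4

C0: E(K, 4) = 12.
C1: E(K, 8) = 0.
C2: E(K, 12) = 4.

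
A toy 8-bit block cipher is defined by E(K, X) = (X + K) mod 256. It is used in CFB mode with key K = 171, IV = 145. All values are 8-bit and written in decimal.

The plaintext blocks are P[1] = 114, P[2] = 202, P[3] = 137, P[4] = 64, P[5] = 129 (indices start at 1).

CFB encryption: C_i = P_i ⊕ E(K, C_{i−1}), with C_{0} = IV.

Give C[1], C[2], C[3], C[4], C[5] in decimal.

C[1]: E(K, 145) = 60; 114 ⊕ 60 = 78.
C[2]: E(K, 78) = 249; 202 ⊕ 249 = 51.
C[3]: E(K, 51) = 222; 137 ⊕ 222 = 87.
C[4]: E(K, 87) = 2; 64 ⊕ 2 = 66.
C[5]: E(K, 66) = 237; 129 ⊕ 237 = 108.

C[1] = 78, C[2] = 51, C[3] = 87, C[4] = 66, C[5] = 108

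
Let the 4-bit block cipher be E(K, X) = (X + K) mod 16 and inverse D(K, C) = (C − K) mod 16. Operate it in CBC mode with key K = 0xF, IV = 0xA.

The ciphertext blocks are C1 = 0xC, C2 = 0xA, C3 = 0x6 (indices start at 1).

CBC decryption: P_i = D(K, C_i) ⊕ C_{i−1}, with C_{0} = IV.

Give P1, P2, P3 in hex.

P1: D(K, 0xC) = 0xD; 0xD ⊕ 0xA = 0x7.
P2: D(K, 0xA) = 0xB; 0xB ⊕ 0xC = 0x7.
P3: D(K, 0x6) = 0x7; 0x7 ⊕ 0xA = 0xD.

P1 = 0x7, P2 = 0x7, P3 = 0xD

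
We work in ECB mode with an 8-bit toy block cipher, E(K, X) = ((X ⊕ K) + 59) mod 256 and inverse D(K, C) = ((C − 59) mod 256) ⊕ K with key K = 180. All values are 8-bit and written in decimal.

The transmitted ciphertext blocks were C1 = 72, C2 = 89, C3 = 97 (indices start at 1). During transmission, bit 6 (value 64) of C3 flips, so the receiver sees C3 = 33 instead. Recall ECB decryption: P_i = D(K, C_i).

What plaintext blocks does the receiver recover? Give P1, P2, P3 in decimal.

Only C3 changed, to 33. In ECB, a change in C_i affects only P_i. Decrypting the received ciphertext:
P1: D(K, 72) = 185.
P2: D(K, 89) = 170.
P3: D(K, 33) = 82.
Blocks that differ from the original plaintext: P3.

P1 = 185, P2 = 170, P3 = 82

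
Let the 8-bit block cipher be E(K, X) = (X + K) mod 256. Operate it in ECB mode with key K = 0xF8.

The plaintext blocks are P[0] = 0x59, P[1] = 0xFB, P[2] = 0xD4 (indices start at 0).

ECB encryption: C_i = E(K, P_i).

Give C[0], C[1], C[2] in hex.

C[0] = 0x51, C[1] = 0xF3, C[2] = 0xCC

C[0]: E(K, 0x59) = 0x51.
C[1]: E(K, 0xFB) = 0xF3.
C[2]: E(K, 0xD4) = 0xCC.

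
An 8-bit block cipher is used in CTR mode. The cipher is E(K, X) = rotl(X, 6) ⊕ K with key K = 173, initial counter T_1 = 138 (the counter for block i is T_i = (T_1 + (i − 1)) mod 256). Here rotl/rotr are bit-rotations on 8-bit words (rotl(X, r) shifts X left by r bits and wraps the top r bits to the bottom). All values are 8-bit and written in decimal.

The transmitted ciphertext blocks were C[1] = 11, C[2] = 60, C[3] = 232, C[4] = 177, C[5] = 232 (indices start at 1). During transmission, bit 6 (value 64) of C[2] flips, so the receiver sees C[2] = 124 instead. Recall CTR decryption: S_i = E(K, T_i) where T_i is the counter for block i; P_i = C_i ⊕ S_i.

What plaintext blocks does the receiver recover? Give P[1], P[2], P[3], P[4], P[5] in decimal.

Only C[2] changed, to 124. In CTR, a change in C_i flips the same bit in P_i only; the keystream is unaffected. Decrypting the received ciphertext:
P[1]: T = 138, S = E(K, T) = 15; 11 ⊕ 15 = 4.
P[2]: T = 139, S = E(K, T) = 79; 124 ⊕ 79 = 51.
P[3]: T = 140, S = E(K, T) = 142; 232 ⊕ 142 = 102.
P[4]: T = 141, S = E(K, T) = 206; 177 ⊕ 206 = 127.
P[5]: T = 142, S = E(K, T) = 14; 232 ⊕ 14 = 230.
Blocks that differ from the original plaintext: P[2].

P[1] = 4, P[2] = 51, P[3] = 102, P[4] = 127, P[5] = 230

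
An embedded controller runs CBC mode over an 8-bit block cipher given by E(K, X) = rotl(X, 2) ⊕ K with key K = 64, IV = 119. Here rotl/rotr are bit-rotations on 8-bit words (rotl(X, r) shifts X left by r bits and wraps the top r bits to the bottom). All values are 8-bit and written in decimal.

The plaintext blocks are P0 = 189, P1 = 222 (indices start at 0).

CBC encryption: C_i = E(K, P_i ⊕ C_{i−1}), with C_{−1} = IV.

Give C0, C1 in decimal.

C0: P0 ⊕ 119 = 202; E(K, 202) = 107.
C1: P1 ⊕ 107 = 181; E(K, 181) = 150.

C0 = 107, C1 = 150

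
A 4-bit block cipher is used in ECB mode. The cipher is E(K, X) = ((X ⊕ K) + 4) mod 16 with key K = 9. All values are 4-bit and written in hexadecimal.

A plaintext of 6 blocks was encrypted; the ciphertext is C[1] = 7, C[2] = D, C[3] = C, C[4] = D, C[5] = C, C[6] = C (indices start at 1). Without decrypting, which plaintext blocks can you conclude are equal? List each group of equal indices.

P[2] = P[4]; P[3] = P[5] = P[6]

ECB encrypts each block independently with the same key, so equal ciphertext blocks imply equal plaintext blocks.
C[2] = C[4] = D, so P[2] = P[4].
C[3] = C[5] = C[6] = C, so P[3] = P[5] = P[6].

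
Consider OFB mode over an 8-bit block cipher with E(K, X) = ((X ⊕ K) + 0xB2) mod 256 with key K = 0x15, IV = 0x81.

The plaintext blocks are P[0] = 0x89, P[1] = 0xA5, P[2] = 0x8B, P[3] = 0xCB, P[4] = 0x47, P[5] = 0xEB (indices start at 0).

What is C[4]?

C[4] = 0x09

OFB encryption: S_i = E(K, S_{i−1}) with S_{−1} = IV; C_i = P_i ⊕ S_i.
C[0]: S = E(K, 0x81) = 0x46; 0x89 ⊕ 0x46 = 0xCF.
C[1]: S = E(K, 0x46) = 0x05; 0xA5 ⊕ 0x05 = 0xA0.
C[2]: S = E(K, 0x05) = 0xC2; 0x8B ⊕ 0xC2 = 0x49.
C[3]: S = E(K, 0xC2) = 0x89; 0xCB ⊕ 0x89 = 0x42.
C[4]: S = E(K, 0x89) = 0x4E; 0x47 ⊕ 0x4E = 0x09.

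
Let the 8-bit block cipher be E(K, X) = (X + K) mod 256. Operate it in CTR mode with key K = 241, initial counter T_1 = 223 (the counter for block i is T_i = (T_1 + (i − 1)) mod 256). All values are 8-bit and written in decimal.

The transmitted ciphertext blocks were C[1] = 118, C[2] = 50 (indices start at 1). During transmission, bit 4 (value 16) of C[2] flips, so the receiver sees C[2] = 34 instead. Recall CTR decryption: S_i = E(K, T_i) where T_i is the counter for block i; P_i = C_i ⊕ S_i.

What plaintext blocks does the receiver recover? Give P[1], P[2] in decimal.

Only C[2] changed, to 34. In CTR, a change in C_i flips the same bit in P_i only; the keystream is unaffected. Decrypting the received ciphertext:
P[1]: T = 223, S = E(K, T) = 208; 118 ⊕ 208 = 166.
P[2]: T = 224, S = E(K, T) = 209; 34 ⊕ 209 = 243.
Blocks that differ from the original plaintext: P[2].

P[1] = 166, P[2] = 243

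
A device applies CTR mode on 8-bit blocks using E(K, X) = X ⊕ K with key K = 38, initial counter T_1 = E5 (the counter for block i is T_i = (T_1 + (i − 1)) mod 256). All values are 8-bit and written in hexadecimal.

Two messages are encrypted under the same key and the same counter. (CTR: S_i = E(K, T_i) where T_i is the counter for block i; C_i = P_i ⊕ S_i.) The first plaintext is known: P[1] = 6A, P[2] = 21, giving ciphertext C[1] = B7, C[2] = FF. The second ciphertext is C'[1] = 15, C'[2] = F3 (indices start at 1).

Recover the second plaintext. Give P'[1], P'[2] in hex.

P'[1] = C8, P'[2] = 2D

In CTR with a reused counter, both messages share the same keystream S_i, so C_i ⊕ C'_i = P_i ⊕ P'_i and thus P'_i = P_i ⊕ C_i ⊕ C'_i.
P'[1]: 6A ⊕ B7 ⊕ 15 = C8.
P'[2]: 21 ⊕ FF ⊕ F3 = 2D.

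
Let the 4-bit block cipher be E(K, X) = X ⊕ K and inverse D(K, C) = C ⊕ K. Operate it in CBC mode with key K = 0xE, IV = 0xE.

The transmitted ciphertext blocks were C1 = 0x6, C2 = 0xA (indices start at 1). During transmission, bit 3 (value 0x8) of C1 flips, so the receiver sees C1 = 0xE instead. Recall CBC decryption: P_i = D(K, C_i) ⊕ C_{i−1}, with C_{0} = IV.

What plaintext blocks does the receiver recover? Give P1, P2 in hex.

Only C1 changed, to 0xE. In CBC, a change in C_i garbles P_i and flips the same bit in P_{i+1}. Decrypting the received ciphertext:
P1: D(K, 0xE) = 0x0; 0x0 ⊕ 0xE = 0xE.
P2: D(K, 0xA) = 0x4; 0x4 ⊕ 0xE = 0xA.
Blocks that differ from the original plaintext: P1, P2.

P1 = 0xE, P2 = 0xA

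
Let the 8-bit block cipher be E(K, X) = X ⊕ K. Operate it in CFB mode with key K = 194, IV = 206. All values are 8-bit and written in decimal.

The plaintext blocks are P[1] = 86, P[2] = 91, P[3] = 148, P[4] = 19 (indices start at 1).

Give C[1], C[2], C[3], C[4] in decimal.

CFB encryption: C_i = P_i ⊕ E(K, C_{i−1}), with C_{0} = IV.
C[1]: E(K, 206) = 12; 86 ⊕ 12 = 90.
C[2]: E(K, 90) = 152; 91 ⊕ 152 = 195.
C[3]: E(K, 195) = 1; 148 ⊕ 1 = 149.
C[4]: E(K, 149) = 87; 19 ⊕ 87 = 68.

C[1] = 90, C[2] = 195, C[3] = 149, C[4] = 68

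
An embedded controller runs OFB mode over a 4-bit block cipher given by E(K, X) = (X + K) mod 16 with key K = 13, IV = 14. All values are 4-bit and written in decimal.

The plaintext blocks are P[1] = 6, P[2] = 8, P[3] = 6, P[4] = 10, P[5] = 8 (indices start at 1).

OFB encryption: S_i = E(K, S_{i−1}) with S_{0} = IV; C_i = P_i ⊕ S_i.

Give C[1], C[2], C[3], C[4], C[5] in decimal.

C[1] = 13, C[2] = 0, C[3] = 3, C[4] = 8, C[5] = 7

C[1]: S = E(K, 14) = 11; 6 ⊕ 11 = 13.
C[2]: S = E(K, 11) = 8; 8 ⊕ 8 = 0.
C[3]: S = E(K, 8) = 5; 6 ⊕ 5 = 3.
C[4]: S = E(K, 5) = 2; 10 ⊕ 2 = 8.
C[5]: S = E(K, 2) = 15; 8 ⊕ 15 = 7.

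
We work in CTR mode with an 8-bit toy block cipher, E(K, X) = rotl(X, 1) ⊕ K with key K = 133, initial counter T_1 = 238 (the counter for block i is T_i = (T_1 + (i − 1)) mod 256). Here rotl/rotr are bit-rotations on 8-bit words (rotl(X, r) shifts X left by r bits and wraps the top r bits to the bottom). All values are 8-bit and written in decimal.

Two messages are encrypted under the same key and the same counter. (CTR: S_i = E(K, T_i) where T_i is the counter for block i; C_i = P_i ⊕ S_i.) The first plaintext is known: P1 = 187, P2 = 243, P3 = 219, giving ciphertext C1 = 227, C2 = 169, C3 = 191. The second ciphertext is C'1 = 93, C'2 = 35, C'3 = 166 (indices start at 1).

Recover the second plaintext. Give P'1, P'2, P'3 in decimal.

P'1 = 5, P'2 = 121, P'3 = 194

In CTR with a reused counter, both messages share the same keystream S_i, so C_i ⊕ C'_i = P_i ⊕ P'_i and thus P'_i = P_i ⊕ C_i ⊕ C'_i.
P'1: 187 ⊕ 227 ⊕ 93 = 5.
P'2: 243 ⊕ 169 ⊕ 35 = 121.
P'3: 219 ⊕ 191 ⊕ 166 = 194.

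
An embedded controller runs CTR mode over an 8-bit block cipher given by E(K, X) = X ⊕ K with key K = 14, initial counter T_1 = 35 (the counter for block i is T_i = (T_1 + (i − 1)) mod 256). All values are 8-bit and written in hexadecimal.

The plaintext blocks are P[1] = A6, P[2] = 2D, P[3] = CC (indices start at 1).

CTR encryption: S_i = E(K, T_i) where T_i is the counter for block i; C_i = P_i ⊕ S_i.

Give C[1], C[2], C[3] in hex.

C[1] = 87, C[2] = 0F, C[3] = EF

C[1]: T = 35, S = E(K, T) = 21; A6 ⊕ 21 = 87.
C[2]: T = 36, S = E(K, T) = 22; 2D ⊕ 22 = 0F.
C[3]: T = 37, S = E(K, T) = 23; CC ⊕ 23 = EF.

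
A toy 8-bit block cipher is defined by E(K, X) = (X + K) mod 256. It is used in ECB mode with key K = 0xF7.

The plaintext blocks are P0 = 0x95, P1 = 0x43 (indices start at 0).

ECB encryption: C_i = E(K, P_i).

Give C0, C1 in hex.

C0: E(K, 0x95) = 0x8C.
C1: E(K, 0x43) = 0x3A.

C0 = 0x8C, C1 = 0x3A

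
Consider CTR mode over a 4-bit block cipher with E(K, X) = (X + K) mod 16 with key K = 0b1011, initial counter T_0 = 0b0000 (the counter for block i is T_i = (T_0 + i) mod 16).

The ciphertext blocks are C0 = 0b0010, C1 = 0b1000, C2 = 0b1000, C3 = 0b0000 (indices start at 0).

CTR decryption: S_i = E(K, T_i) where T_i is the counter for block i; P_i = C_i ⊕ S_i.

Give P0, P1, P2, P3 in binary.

P0 = 0b1001, P1 = 0b0100, P2 = 0b0101, P3 = 0b1110

P0: T = 0b0000, S = E(K, T) = 0b1011; 0b0010 ⊕ 0b1011 = 0b1001.
P1: T = 0b0001, S = E(K, T) = 0b1100; 0b1000 ⊕ 0b1100 = 0b0100.
P2: T = 0b0010, S = E(K, T) = 0b1101; 0b1000 ⊕ 0b1101 = 0b0101.
P3: T = 0b0011, S = E(K, T) = 0b1110; 0b0000 ⊕ 0b1110 = 0b1110.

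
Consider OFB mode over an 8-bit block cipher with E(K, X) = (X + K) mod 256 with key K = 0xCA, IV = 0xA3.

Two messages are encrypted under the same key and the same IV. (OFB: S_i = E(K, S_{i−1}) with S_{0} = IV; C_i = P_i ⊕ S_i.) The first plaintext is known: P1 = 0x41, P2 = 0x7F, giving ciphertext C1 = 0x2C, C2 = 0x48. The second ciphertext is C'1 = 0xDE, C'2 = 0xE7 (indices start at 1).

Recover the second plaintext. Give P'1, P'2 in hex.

In OFB with a reused IV, both messages share the same keystream S_i, so C_i ⊕ C'_i = P_i ⊕ P'_i and thus P'_i = P_i ⊕ C_i ⊕ C'_i.
P'1: 0x41 ⊕ 0x2C ⊕ 0xDE = 0xB3.
P'2: 0x7F ⊕ 0x48 ⊕ 0xE7 = 0xD0.

P'1 = 0xB3, P'2 = 0xD0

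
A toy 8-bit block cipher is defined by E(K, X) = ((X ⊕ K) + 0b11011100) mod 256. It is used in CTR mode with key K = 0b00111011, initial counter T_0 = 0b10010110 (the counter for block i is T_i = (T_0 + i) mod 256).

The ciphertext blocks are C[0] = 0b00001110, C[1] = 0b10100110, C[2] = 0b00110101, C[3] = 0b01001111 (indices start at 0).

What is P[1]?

CTR decryption: S_i = E(K, T_i) where T_i is the counter for block i; P_i = C_i ⊕ S_i.
P[1]: T = 0b10010111, S = E(K, T) = 0b10001000; 0b10100110 ⊕ 0b10001000 = 0b00101110.

P[1] = 0b00101110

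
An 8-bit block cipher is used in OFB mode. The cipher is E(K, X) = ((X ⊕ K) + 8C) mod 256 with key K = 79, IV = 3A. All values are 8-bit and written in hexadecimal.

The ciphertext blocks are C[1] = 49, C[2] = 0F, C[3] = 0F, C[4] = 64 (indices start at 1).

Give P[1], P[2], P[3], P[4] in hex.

P[1] = 86, P[2] = 4D, P[3] = C8, P[4] = 2E

OFB decryption: S_i = E(K, S_{i−1}) with S_{0} = IV; P_i = C_i ⊕ S_i.
P[1]: S = E(K, 3A) = CF; 49 ⊕ CF = 86.
P[2]: S = E(K, CF) = 42; 0F ⊕ 42 = 4D.
P[3]: S = E(K, 42) = C7; 0F ⊕ C7 = C8.
P[4]: S = E(K, C7) = 4A; 64 ⊕ 4A = 2E.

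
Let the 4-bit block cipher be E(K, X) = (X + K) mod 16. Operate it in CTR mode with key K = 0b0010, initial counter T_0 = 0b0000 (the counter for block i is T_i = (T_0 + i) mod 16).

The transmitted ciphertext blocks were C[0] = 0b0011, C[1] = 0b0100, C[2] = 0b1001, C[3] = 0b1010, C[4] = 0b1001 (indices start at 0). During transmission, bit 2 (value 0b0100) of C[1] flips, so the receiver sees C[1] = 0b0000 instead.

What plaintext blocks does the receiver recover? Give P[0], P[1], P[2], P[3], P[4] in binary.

P[0] = 0b0001, P[1] = 0b0011, P[2] = 0b1101, P[3] = 0b1111, P[4] = 0b1111

CTR decryption: S_i = E(K, T_i) where T_i is the counter for block i; P_i = C_i ⊕ S_i.
Only C[1] changed, to 0b0000. In CTR, a change in C_i flips the same bit in P_i only; the keystream is unaffected. Decrypting the received ciphertext:
P[0]: T = 0b0000, S = E(K, T) = 0b0010; 0b0011 ⊕ 0b0010 = 0b0001.
P[1]: T = 0b0001, S = E(K, T) = 0b0011; 0b0000 ⊕ 0b0011 = 0b0011.
P[2]: T = 0b0010, S = E(K, T) = 0b0100; 0b1001 ⊕ 0b0100 = 0b1101.
P[3]: T = 0b0011, S = E(K, T) = 0b0101; 0b1010 ⊕ 0b0101 = 0b1111.
P[4]: T = 0b0100, S = E(K, T) = 0b0110; 0b1001 ⊕ 0b0110 = 0b1111.
Blocks that differ from the original plaintext: P[1].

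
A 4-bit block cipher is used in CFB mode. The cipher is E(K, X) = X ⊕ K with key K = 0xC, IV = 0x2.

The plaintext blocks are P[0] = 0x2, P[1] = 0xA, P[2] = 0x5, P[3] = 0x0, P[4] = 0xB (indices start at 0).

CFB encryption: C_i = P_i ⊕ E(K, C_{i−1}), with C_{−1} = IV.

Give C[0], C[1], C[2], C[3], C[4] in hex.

C[0]: E(K, 0x2) = 0xE; 0x2 ⊕ 0xE = 0xC.
C[1]: E(K, 0xC) = 0x0; 0xA ⊕ 0x0 = 0xA.
C[2]: E(K, 0xA) = 0x6; 0x5 ⊕ 0x6 = 0x3.
C[3]: E(K, 0x3) = 0xF; 0x0 ⊕ 0xF = 0xF.
C[4]: E(K, 0xF) = 0x3; 0xB ⊕ 0x3 = 0x8.

C[0] = 0xC, C[1] = 0xA, C[2] = 0x3, C[3] = 0xF, C[4] = 0x8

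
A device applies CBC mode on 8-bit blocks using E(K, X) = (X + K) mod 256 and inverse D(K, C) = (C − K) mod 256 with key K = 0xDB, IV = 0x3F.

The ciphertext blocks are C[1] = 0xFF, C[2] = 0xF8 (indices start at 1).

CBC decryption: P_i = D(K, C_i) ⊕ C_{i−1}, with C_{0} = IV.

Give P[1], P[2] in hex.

P[1] = 0x1B, P[2] = 0xE2

P[1]: D(K, 0xFF) = 0x24; 0x24 ⊕ 0x3F = 0x1B.
P[2]: D(K, 0xF8) = 0x1D; 0x1D ⊕ 0xFF = 0xE2.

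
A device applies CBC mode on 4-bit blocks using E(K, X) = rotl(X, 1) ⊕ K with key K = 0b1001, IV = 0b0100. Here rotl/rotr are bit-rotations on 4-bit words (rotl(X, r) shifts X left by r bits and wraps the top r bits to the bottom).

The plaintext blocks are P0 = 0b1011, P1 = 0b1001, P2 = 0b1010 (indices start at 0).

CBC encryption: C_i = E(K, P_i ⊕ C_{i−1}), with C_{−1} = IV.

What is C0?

C0 = 0b0110

C0: P0 ⊕ 0b0100 = 0b1111; E(K, 0b1111) = 0b0110.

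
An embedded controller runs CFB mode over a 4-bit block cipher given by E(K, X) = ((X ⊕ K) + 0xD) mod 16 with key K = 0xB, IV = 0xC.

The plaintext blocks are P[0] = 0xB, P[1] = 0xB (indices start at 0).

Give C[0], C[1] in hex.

C[0] = 0xF, C[1] = 0xA

CFB encryption: C_i = P_i ⊕ E(K, C_{i−1}), with C_{−1} = IV.
C[0]: E(K, 0xC) = 0x4; 0xB ⊕ 0x4 = 0xF.
C[1]: E(K, 0xF) = 0x1; 0xB ⊕ 0x1 = 0xA.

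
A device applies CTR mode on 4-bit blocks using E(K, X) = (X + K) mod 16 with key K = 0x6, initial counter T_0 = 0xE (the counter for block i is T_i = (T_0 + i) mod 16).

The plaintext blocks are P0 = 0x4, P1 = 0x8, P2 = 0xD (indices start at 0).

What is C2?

CTR encryption: S_i = E(K, T_i) where T_i is the counter for block i; C_i = P_i ⊕ S_i.
C0: T = 0xE, S = E(K, T) = 0x4; 0x4 ⊕ 0x4 = 0x0.
C1: T = 0xF, S = E(K, T) = 0x5; 0x8 ⊕ 0x5 = 0xD.
C2: T = 0x0, S = E(K, T) = 0x6; 0xD ⊕ 0x6 = 0xB.

C2 = 0xB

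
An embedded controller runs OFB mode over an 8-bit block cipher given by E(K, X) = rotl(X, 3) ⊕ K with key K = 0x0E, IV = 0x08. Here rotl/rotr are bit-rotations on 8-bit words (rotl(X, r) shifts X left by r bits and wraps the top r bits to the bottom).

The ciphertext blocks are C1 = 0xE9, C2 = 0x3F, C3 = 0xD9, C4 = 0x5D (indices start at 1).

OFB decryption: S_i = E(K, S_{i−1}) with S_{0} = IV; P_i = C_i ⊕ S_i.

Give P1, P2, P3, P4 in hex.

P1: S = E(K, 0x08) = 0x4E; 0xE9 ⊕ 0x4E = 0xA7.
P2: S = E(K, 0x4E) = 0x7C; 0x3F ⊕ 0x7C = 0x43.
P3: S = E(K, 0x7C) = 0xED; 0xD9 ⊕ 0xED = 0x34.
P4: S = E(K, 0xED) = 0x61; 0x5D ⊕ 0x61 = 0x3C.

P1 = 0xA7, P2 = 0x43, P3 = 0x34, P4 = 0x3C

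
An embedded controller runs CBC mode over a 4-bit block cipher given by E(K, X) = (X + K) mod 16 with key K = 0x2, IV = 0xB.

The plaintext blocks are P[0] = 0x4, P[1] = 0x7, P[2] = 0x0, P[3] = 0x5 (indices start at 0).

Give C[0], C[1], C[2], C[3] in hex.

C[0] = 0x1, C[1] = 0x8, C[2] = 0xA, C[3] = 0x1

CBC encryption: C_i = E(K, P_i ⊕ C_{i−1}), with C_{−1} = IV.
C[0]: P[0] ⊕ 0xB = 0xF; E(K, 0xF) = 0x1.
C[1]: P[1] ⊕ 0x1 = 0x6; E(K, 0x6) = 0x8.
C[2]: P[2] ⊕ 0x8 = 0x8; E(K, 0x8) = 0xA.
C[3]: P[3] ⊕ 0xA = 0xF; E(K, 0xF) = 0x1.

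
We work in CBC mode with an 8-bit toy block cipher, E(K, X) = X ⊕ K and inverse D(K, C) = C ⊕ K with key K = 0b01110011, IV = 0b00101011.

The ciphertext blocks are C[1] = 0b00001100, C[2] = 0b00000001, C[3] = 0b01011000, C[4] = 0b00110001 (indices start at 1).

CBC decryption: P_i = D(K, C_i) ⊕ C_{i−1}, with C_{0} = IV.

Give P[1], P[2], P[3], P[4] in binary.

P[1]: D(K, 0b00001100) = 0b01111111; 0b01111111 ⊕ 0b00101011 = 0b01010100.
P[2]: D(K, 0b00000001) = 0b01110010; 0b01110010 ⊕ 0b00001100 = 0b01111110.
P[3]: D(K, 0b01011000) = 0b00101011; 0b00101011 ⊕ 0b00000001 = 0b00101010.
P[4]: D(K, 0b00110001) = 0b01000010; 0b01000010 ⊕ 0b01011000 = 0b00011010.

P[1] = 0b01010100, P[2] = 0b01111110, P[3] = 0b00101010, P[4] = 0b00011010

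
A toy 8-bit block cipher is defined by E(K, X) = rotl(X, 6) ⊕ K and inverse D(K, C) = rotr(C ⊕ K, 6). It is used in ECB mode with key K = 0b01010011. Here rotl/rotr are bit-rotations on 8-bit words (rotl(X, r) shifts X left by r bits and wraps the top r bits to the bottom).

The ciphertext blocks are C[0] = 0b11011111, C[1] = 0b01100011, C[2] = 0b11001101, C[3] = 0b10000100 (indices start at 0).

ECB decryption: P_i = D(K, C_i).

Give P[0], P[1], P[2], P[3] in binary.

P[0]: D(K, 0b11011111) = 0b00110010.
P[1]: D(K, 0b01100011) = 0b11000000.
P[2]: D(K, 0b11001101) = 0b01111010.
P[3]: D(K, 0b10000100) = 0b01011111.

P[0] = 0b00110010, P[1] = 0b11000000, P[2] = 0b01111010, P[3] = 0b01011111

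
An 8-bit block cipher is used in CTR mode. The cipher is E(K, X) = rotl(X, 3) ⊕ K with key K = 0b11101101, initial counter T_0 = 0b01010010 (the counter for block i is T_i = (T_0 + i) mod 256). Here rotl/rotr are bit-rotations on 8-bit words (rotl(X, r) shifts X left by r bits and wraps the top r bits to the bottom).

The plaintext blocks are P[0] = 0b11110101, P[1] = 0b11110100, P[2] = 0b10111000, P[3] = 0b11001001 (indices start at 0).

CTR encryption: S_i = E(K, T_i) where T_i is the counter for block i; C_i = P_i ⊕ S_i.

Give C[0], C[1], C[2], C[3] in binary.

C[0]: T = 0b01010010, S = E(K, T) = 0b01111111; 0b11110101 ⊕ 0b01111111 = 0b10001010.
C[1]: T = 0b01010011, S = E(K, T) = 0b01110111; 0b11110100 ⊕ 0b01110111 = 0b10000011.
C[2]: T = 0b01010100, S = E(K, T) = 0b01001111; 0b10111000 ⊕ 0b01001111 = 0b11110111.
C[3]: T = 0b01010101, S = E(K, T) = 0b01000111; 0b11001001 ⊕ 0b01000111 = 0b10001110.

C[0] = 0b10001010, C[1] = 0b10000011, C[2] = 0b11110111, C[3] = 0b10001110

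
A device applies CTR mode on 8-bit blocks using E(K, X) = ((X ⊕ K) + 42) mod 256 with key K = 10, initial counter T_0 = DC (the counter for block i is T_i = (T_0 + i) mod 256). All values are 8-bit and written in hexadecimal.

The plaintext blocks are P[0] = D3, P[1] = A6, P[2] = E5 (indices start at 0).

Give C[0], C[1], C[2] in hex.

C[0] = DD, C[1] = A9, C[2] = F5

CTR encryption: S_i = E(K, T_i) where T_i is the counter for block i; C_i = P_i ⊕ S_i.
C[0]: T = DC, S = E(K, T) = 0E; D3 ⊕ 0E = DD.
C[1]: T = DD, S = E(K, T) = 0F; A6 ⊕ 0F = A9.
C[2]: T = DE, S = E(K, T) = 10; E5 ⊕ 10 = F5.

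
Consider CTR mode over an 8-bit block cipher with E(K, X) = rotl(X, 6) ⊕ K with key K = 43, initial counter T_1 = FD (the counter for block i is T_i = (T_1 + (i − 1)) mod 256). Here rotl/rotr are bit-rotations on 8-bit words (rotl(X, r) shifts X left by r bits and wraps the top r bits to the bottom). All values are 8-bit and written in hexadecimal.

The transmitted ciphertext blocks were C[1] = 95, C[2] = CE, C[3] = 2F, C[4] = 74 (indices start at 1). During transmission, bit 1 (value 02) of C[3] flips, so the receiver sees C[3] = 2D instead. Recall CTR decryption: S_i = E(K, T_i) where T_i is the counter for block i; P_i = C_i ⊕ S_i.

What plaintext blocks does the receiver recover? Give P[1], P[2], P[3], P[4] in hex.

P[1] = A9, P[2] = 32, P[3] = 91, P[4] = 37

Only C[3] changed, to 2D. In CTR, a change in C_i flips the same bit in P_i only; the keystream is unaffected. Decrypting the received ciphertext:
P[1]: T = FD, S = E(K, T) = 3C; 95 ⊕ 3C = A9.
P[2]: T = FE, S = E(K, T) = FC; CE ⊕ FC = 32.
P[3]: T = FF, S = E(K, T) = BC; 2D ⊕ BC = 91.
P[4]: T = 00, S = E(K, T) = 43; 74 ⊕ 43 = 37.
Blocks that differ from the original plaintext: P[3].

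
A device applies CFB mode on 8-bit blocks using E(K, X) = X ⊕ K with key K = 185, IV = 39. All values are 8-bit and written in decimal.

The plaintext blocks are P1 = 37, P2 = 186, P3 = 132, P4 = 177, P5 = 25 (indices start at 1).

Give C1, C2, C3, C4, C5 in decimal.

C1 = 187, C2 = 184, C3 = 133, C4 = 141, C5 = 45

CFB encryption: C_i = P_i ⊕ E(K, C_{i−1}), with C_{0} = IV.
C1: E(K, 39) = 158; 37 ⊕ 158 = 187.
C2: E(K, 187) = 2; 186 ⊕ 2 = 184.
C3: E(K, 184) = 1; 132 ⊕ 1 = 133.
C4: E(K, 133) = 60; 177 ⊕ 60 = 141.
C5: E(K, 141) = 52; 25 ⊕ 52 = 45.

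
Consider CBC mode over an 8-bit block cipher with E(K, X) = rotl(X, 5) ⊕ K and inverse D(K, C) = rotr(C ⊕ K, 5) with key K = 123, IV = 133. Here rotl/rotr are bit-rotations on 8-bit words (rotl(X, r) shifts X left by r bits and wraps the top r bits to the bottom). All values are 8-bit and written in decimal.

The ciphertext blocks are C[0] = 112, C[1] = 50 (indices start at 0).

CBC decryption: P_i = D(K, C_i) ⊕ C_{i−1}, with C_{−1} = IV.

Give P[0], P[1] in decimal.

P[0] = 221, P[1] = 58

P[0]: D(K, 112) = 88; 88 ⊕ 133 = 221.
P[1]: D(K, 50) = 74; 74 ⊕ 112 = 58.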